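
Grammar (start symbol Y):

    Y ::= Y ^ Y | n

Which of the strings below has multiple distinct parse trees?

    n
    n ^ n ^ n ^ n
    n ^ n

n ^ n ^ n ^ n

n: 1 tree
n ^ n ^ n ^ n: 5 trees
n ^ n: 1 tree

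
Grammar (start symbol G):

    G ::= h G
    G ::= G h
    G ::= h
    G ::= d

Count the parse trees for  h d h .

2

Parse trees for h d h:
  [G h [G [G d] h]]
  [G [G h [G d]] h]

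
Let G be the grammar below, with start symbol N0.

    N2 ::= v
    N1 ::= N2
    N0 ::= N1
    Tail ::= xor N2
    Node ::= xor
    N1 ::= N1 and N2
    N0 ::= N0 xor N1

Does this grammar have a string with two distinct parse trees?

Unambiguous

(Node, Tail are unreachable from N0, so their rules don't affect L(N0).) The grammar is stratified — N0 handles 'xor' (left-recursive), N1 handles 'and', N2 atoms. Each operator has a fixed associativity and precedence level, so every string has one parse.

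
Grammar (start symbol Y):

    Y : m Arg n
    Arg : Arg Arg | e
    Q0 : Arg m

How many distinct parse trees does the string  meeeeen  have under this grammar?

14

Parse trees for meeeeen (showing first 6 of 14):
  [Y m [Arg [Arg e] [Arg [Arg e] [Arg [Arg e] [Arg [Arg e] [Arg e]]]]] n]
  [Y m [Arg [Arg e] [Arg [Arg e] [Arg [Arg [Arg e] [Arg e]] [Arg e]]]] n]
  [Y m [Arg [Arg e] [Arg [Arg [Arg e] [Arg e]] [Arg [Arg e] [Arg e]]]] n]
  [Y m [Arg [Arg e] [Arg [Arg [Arg e] [Arg [Arg e] [Arg e]]] [Arg e]]] n]
  [Y m [Arg [Arg e] [Arg [Arg [Arg [Arg e] [Arg e]] [Arg e]] [Arg e]]] n]
  [Y m [Arg [Arg [Arg e] [Arg e]] [Arg [Arg e] [Arg [Arg e] [Arg e]]]] n]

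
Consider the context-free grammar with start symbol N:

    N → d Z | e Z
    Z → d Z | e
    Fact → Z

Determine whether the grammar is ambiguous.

Unambiguous

(Fact is unreachable from N, so its rules don't affect L(N).) Each reachable nonterminal has at most one production per leading terminal, and all productions are right-linear; the derivation is determined token-by-token.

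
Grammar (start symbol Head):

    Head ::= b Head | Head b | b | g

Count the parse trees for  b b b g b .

4

Parse trees for b b b g b:
  [Head b [Head b [Head b [Head [Head g] b]]]]
  [Head b [Head b [Head [Head b [Head g]] b]]]
  [Head b [Head [Head b [Head b [Head g]]] b]]
  [Head [Head b [Head b [Head b [Head g]]]] b]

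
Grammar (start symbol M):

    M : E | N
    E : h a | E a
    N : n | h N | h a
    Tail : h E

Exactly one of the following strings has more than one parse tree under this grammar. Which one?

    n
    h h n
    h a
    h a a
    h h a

n: 1 tree
h h n: 1 tree
h a: 2 trees
h a a: 1 tree
h h a: 1 tree

h a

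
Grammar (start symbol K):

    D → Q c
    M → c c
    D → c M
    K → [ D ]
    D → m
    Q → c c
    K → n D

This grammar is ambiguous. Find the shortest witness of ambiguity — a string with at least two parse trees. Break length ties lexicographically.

length 2: no string has ≥2 trees
length 3: no string has ≥2 trees
length 4: n c c c has 2 parse trees

Two derivations of n c c c:
  K ⇒ n D ⇒ n Q c ⇒ n c c c
  K ⇒ n D ⇒ n c M ⇒ n c c c

n c c c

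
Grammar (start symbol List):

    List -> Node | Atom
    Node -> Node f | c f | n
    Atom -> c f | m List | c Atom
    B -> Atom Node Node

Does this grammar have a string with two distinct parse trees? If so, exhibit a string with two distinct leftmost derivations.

Ambiguous

Witness: c f

Derivation 1: List ⇒ Node ⇒ c f
Derivation 2: List ⇒ Atom ⇒ c f

Two distinct leftmost derivations for the same string.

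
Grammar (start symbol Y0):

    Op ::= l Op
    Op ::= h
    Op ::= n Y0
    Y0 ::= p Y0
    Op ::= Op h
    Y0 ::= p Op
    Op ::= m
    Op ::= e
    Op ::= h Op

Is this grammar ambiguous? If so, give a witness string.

Ambiguous

Witness: p h h

Derivation 1: Y0 ⇒ p Op ⇒ p Op h ⇒ p h h
Derivation 2: Y0 ⇒ p Op ⇒ p h Op ⇒ p h h

Two distinct leftmost derivations for the same string.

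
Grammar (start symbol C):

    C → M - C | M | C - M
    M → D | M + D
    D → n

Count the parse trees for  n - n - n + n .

4

Parse trees for n - n - n + n:
  [C [M [D n]] - [C [M [D n]] - [C [M [M [D n]] + [D n]]]]]
  [C [M [D n]] - [C [C [M [D n]]] - [M [M [D n]] + [D n]]]]
  [C [C [M [D n]] - [C [M [D n]]]] - [M [M [D n]] + [D n]]]
  [C [C [C [M [D n]]] - [M [D n]]] - [M [M [D n]] + [D n]]]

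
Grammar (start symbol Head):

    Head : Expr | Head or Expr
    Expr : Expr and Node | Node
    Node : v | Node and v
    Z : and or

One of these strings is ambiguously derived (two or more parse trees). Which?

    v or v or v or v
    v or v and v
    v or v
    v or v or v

v or v and v

v or v or v or v: 1 tree
v or v and v: 2 trees
v or v: 1 tree
v or v or v: 1 tree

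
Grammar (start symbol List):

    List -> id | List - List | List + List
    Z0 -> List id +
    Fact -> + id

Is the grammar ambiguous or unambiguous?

Ambiguous

Witness: id + id + id

Derivation 1: List ⇒ List + List ⇒ id + List ⇒ id + List + List ⇒ id + id + List ⇒ id + id + id
Derivation 2: List ⇒ List + List ⇒ List + List + List ⇒ id + List + List ⇒ id + id + List ⇒ id + id + id

Two distinct leftmost derivations for the same string.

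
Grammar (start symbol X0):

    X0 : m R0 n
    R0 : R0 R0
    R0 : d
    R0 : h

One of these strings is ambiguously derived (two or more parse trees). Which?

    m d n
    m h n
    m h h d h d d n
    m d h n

m d n: 1 tree
m h n: 1 tree
m h h d h d d n: 42 trees
m d h n: 1 tree

m h h d h d d n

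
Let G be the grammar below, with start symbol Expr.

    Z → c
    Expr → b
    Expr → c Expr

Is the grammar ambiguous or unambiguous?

Unambiguous

(Z is unreachable from Expr, so its rules don't affect L(Expr).) The reachable rules are right-linear with at most one rule per (nonterminal, next-terminal) pair. Each input token forces the next rule, so parsing is deterministic.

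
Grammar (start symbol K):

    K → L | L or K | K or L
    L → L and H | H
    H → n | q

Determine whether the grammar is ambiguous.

Witness: n or n

Derivation 1: K ⇒ L or K ⇒ H or K ⇒ n or K ⇒ n or L ⇒ n or H ⇒ n or n
Derivation 2: K ⇒ K or L ⇒ L or L ⇒ H or L ⇒ n or L ⇒ n or H ⇒ n or n

Two distinct leftmost derivations for the same string.

Ambiguous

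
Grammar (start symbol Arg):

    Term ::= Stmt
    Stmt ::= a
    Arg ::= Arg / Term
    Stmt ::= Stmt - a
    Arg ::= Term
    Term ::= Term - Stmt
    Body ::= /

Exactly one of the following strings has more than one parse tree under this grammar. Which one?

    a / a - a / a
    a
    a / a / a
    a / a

a / a - a / a

a / a - a / a: 2 trees
a: 1 tree
a / a / a: 1 tree
a / a: 1 tree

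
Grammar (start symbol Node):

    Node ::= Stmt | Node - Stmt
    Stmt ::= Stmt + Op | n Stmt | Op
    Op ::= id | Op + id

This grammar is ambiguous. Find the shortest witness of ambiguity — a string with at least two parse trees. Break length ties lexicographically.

length 1: no string has ≥2 trees
length 2: no string has ≥2 trees
length 3: id + id has 2 parse trees

Two derivations of id + id:
  Node ⇒ Stmt ⇒ Stmt + Op ⇒ Op + Op ⇒ id + Op ⇒ id + id
  Node ⇒ Stmt ⇒ Op ⇒ Op + id ⇒ id + id

id + id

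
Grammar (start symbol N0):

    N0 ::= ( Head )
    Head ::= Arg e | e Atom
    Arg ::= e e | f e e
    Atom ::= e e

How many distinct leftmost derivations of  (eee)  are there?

Parse trees for (eee):
  [N0 ( [Head [Arg e e] e] )]
  [N0 ( [Head e [Atom e e]] )]

2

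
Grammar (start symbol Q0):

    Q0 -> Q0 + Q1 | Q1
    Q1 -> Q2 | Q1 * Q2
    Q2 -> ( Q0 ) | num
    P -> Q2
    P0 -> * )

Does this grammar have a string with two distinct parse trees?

Unambiguous

(P, P0 are unreachable from Q0, so their rules don't affect L(Q0).) The grammar is stratified — Q0 handles '+' (left-recursive), Q1 handles '*', Q2 atoms. Each operator has a fixed associativity and precedence level, so every string has one parse.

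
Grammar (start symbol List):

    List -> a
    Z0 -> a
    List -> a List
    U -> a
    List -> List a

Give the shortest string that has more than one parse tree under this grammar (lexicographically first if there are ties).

length 1: no string has ≥2 trees
length 2: a a has 2 parse trees

Two derivations of a a:
  List ⇒ a List ⇒ a a
  List ⇒ List a ⇒ a a

a a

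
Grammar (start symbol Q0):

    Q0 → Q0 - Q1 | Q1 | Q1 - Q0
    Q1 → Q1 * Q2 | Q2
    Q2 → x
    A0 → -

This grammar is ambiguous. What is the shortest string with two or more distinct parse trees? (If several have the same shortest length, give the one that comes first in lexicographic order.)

length 1: no string has ≥2 trees
length 3: x - x has 2 parse trees

Two derivations of x - x:
  Q0 ⇒ Q0 - Q1 ⇒ Q1 - Q1 ⇒ Q2 - Q1 ⇒ x - Q1 ⇒ x - Q2 ⇒ x - x
  Q0 ⇒ Q1 - Q0 ⇒ Q2 - Q0 ⇒ x - Q0 ⇒ x - Q1 ⇒ x - Q2 ⇒ x - x

x - x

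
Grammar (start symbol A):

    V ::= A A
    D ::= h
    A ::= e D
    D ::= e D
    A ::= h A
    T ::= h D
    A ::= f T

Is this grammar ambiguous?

Only A, T, D are reachable from A; ignoring the rest: Each reachable nonterminal has at most one production per leading terminal, and all productions are right-linear; the derivation is determined token-by-token.

Unambiguous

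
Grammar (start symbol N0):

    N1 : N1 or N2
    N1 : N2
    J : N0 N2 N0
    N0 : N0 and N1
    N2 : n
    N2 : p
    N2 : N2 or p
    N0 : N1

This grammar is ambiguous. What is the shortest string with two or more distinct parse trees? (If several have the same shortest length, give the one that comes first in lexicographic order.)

n or p

length 1: no string has ≥2 trees
length 3: n or p has 2 parse trees

Two derivations of n or p:
  N0 ⇒ N1 ⇒ N1 or N2 ⇒ N2 or N2 ⇒ n or N2 ⇒ n or p
  N0 ⇒ N1 ⇒ N2 ⇒ N2 or p ⇒ n or p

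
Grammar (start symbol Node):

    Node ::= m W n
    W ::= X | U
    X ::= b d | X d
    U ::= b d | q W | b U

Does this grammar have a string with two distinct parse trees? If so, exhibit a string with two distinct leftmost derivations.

Ambiguous

Witness: m b d n

Derivation 1: Node ⇒ m W n ⇒ m X n ⇒ m b d n
Derivation 2: Node ⇒ m W n ⇒ m U n ⇒ m b d n

Two distinct leftmost derivations for the same string.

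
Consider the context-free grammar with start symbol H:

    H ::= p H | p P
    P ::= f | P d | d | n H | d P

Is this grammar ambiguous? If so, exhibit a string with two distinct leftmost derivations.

Ambiguous

Witness: p d d

Derivation 1: H ⇒ p P ⇒ p P d ⇒ p d d
Derivation 2: H ⇒ p P ⇒ p d P ⇒ p d d

Two distinct leftmost derivations for the same string.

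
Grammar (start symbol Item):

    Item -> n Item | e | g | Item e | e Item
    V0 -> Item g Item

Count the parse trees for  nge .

2

Parse trees for nge:
  [Item n [Item [Item g] e]]
  [Item [Item n [Item g]] e]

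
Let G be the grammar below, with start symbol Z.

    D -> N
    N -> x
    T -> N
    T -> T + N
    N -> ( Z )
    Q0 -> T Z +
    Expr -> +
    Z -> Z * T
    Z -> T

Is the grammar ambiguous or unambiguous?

Unambiguous

Only Z, T, N are reachable from Z; ignoring the rest: This is a standard precedence ladder (Z over T over N), with each level left-recursive on its own operator ('*' at Z, '+' at T). That structure is LR(1), hence unambiguous.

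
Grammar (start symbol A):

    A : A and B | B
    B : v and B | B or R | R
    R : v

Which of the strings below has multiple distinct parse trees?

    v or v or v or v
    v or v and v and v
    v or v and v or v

v or v or v or v: 1 tree
v or v and v and v: 2 trees
v or v and v or v: 1 tree

v or v and v and v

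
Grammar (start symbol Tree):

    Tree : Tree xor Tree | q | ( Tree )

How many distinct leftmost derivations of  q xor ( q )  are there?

1

Parse trees for q xor ( q ):
  [Tree [Tree q] xor [Tree ( [Tree q] )]]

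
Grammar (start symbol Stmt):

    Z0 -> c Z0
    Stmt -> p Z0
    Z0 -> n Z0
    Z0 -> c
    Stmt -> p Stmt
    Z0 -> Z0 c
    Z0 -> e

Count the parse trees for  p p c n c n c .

Parse trees for p p c n c n c:
  [Stmt p [Stmt p [Z0 c [Z0 n [Z0 c [Z0 n [Z0 c]]]]]]]

1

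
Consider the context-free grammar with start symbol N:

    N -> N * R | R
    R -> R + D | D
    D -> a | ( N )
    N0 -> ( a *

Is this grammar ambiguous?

(N0 is unreachable from N, so its rules don't affect L(N).) This is a standard precedence ladder (N over R over D), with each level left-recursive on its own operator ('*' at N, '+' at R). That structure is LR(1), hence unambiguous.

Unambiguous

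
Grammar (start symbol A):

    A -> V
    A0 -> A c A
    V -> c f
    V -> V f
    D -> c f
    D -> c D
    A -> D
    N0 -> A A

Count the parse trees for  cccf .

1

Parse trees for cccf:
  [A [D c [D c [D c f]]]]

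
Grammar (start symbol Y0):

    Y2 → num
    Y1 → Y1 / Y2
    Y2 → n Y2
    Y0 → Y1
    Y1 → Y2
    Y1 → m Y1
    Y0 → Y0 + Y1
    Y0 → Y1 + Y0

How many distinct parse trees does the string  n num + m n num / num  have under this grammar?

Parse trees for n num + m n num / num:
  [Y0 [Y0 [Y1 [Y2 n [Y2 num]]]] + [Y1 [Y1 m [Y1 [Y2 n [Y2 num]]]] / [Y2 num]]]
  [Y0 [Y0 [Y1 [Y2 n [Y2 num]]]] + [Y1 m [Y1 [Y1 [Y2 n [Y2 num]]] / [Y2 num]]]]
  [Y0 [Y1 [Y2 n [Y2 num]]] + [Y0 [Y1 [Y1 m [Y1 [Y2 n [Y2 num]]]] / [Y2 num]]]]
  [Y0 [Y1 [Y2 n [Y2 num]]] + [Y0 [Y1 m [Y1 [Y1 [Y2 n [Y2 num]]] / [Y2 num]]]]]

4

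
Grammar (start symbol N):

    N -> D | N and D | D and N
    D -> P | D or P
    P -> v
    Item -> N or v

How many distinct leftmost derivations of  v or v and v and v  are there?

4

Parse trees for v or v and v and v:
  [N [N [N [D [D [P v]] or [P v]]] and [D [P v]]] and [D [P v]]]
  [N [N [D [D [P v]] or [P v]] and [N [D [P v]]]] and [D [P v]]]
  [N [D [D [P v]] or [P v]] and [N [N [D [P v]]] and [D [P v]]]]
  [N [D [D [P v]] or [P v]] and [N [D [P v]] and [N [D [P v]]]]]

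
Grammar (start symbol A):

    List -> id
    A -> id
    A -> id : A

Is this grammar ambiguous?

(List is unreachable from A, so its rules don't affect L(A).) Right-recursive list with a separator: after each atom, whether the separator follows determines the rule. One parse per string.

Unambiguous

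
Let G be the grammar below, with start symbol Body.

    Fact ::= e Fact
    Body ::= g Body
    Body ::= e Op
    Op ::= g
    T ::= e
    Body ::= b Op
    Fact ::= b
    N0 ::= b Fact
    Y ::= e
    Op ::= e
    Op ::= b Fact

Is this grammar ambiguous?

Only Body, Op, Fact are reachable from Body; ignoring the rest: The reachable rules are right-linear with at most one rule per (nonterminal, next-terminal) pair. Each input token forces the next rule, so parsing is deterministic.

Unambiguous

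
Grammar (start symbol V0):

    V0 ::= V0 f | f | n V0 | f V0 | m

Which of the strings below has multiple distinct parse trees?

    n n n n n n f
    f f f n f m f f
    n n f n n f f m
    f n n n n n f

f f f n f m f f

n n n n n n f: 1 tree
f f f n f m f f: 21 trees
n n f n n f f m: 1 tree
f n n n n n f: 1 tree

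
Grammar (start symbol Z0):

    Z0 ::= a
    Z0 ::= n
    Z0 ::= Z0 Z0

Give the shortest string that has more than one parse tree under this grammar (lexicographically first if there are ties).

length 1: no string has ≥2 trees
length 2: no string has ≥2 trees
length 3: a a a has 2 parse trees

Two derivations of a a a:
  Z0 ⇒ Z0 Z0 ⇒ a Z0 ⇒ a Z0 Z0 ⇒ a a Z0 ⇒ a a a
  Z0 ⇒ Z0 Z0 ⇒ Z0 Z0 Z0 ⇒ a Z0 Z0 ⇒ a a Z0 ⇒ a a a

a a a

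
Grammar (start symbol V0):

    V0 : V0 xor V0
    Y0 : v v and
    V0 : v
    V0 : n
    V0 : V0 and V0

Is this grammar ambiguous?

Ambiguous

Witness: n and n and n

Derivation 1: V0 ⇒ V0 and V0 ⇒ n and V0 ⇒ n and V0 and V0 ⇒ n and n and V0 ⇒ n and n and n
Derivation 2: V0 ⇒ V0 and V0 ⇒ V0 and V0 and V0 ⇒ n and V0 and V0 ⇒ n and n and V0 ⇒ n and n and n

Two distinct leftmost derivations for the same string.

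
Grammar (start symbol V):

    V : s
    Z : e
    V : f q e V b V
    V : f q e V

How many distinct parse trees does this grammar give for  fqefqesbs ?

2

Parse trees for fqefqesbs:
  [V f q e [V f q e [V s]] b [V s]]
  [V f q e [V f q e [V s] b [V s]]]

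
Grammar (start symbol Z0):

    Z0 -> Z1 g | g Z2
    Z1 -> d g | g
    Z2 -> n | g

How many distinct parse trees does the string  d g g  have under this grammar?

Parse trees for d g g:
  [Z0 [Z1 d g] g]

1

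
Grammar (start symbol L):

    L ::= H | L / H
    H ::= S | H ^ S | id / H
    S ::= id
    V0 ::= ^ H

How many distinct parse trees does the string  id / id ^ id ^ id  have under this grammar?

Parse trees for id / id ^ id ^ id:
  [L [H [H [H id / [H [S id]]] ^ [S id]] ^ [S id]]]
  [L [H [H id / [H [H [S id]] ^ [S id]]] ^ [S id]]]
  [L [H id / [H [H [H [S id]] ^ [S id]] ^ [S id]]]]
  [L [L [H [S id]]] / [H [H [H [S id]] ^ [S id]] ^ [S id]]]

4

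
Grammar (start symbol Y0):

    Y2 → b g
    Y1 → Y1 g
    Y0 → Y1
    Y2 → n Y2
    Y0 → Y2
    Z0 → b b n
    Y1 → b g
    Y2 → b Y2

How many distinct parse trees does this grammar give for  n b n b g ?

1

Parse trees for n b n b g:
  [Y0 [Y2 n [Y2 b [Y2 n [Y2 b g]]]]]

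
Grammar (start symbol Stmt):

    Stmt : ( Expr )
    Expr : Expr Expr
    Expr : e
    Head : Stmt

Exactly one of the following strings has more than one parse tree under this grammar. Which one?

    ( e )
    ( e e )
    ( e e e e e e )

( e e e e e e )

( e ): 1 tree
( e e ): 1 tree
( e e e e e e ): 42 trees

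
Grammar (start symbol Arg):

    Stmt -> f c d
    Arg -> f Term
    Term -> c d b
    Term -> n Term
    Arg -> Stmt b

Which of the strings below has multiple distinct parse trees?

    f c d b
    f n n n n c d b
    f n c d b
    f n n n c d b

f c d b

f c d b: 2 trees
f n n n n c d b: 1 tree
f n c d b: 1 tree
f n n n c d b: 1 tree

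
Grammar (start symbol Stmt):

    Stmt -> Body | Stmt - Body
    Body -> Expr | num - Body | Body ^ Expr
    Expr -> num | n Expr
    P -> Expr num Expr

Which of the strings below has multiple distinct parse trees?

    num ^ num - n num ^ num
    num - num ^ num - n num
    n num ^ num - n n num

num - num ^ num - n num

num ^ num - n num ^ num: 1 tree
num - num ^ num - n num: 3 trees
n num ^ num - n n num: 1 tree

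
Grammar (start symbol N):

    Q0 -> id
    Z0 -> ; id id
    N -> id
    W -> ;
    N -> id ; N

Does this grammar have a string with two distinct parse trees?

(Q0, Z0, W are unreachable from N, so their rules don't affect L(N).) Right-recursive list with a separator: after each atom, whether the separator follows determines the rule. One parse per string.

Unambiguous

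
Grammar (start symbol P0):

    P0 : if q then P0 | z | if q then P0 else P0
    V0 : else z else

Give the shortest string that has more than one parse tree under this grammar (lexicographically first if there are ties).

length 1: no string has ≥2 trees
length 4: no string has ≥2 trees
length 6: no string has ≥2 trees
length 7: no string has ≥2 trees
length 9: if q then if q then z else z has 2 parse trees

Two derivations of if q then if q then z else z:
  P0 ⇒ if q then P0 ⇒ if q then if q then P0 else P0 ⇒ if q then if q then z else P0 ⇒ if q then if q then z else z
  P0 ⇒ if q then P0 else P0 ⇒ if q then if q then P0 else P0 ⇒ if q then if q then z else P0 ⇒ if q then if q then z else z

if q then if q then z else z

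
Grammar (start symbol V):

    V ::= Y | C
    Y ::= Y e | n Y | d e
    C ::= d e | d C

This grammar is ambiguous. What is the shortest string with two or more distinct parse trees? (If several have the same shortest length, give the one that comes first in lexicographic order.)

length 2: d e has 2 parse trees

Two derivations of d e:
  V ⇒ Y ⇒ d e
  V ⇒ C ⇒ d e

d e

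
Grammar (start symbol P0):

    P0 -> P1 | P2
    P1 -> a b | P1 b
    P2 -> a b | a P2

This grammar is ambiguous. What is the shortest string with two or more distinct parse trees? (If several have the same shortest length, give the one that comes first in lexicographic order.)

length 2: a b has 2 parse trees

Two derivations of a b:
  P0 ⇒ P1 ⇒ a b
  P0 ⇒ P2 ⇒ a b

a b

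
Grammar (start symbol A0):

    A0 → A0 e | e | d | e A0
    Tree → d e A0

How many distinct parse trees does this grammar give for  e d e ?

2

Parse trees for e d e:
  [A0 [A0 e [A0 d]] e]
  [A0 e [A0 [A0 d] e]]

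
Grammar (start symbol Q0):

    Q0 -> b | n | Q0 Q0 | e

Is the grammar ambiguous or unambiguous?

Ambiguous

Witness: b b b

Derivation 1: Q0 ⇒ Q0 Q0 ⇒ b Q0 ⇒ b Q0 Q0 ⇒ b b Q0 ⇒ b b b
Derivation 2: Q0 ⇒ Q0 Q0 ⇒ Q0 Q0 Q0 ⇒ b Q0 Q0 ⇒ b b Q0 ⇒ b b b

Two distinct leftmost derivations for the same string.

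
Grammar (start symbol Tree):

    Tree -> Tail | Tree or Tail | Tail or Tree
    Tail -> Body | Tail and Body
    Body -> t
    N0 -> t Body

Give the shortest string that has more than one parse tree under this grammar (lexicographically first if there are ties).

t or t

length 1: no string has ≥2 trees
length 3: t or t has 2 parse trees

Two derivations of t or t:
  Tree ⇒ Tree or Tail ⇒ Tail or Tail ⇒ Body or Tail ⇒ t or Tail ⇒ t or Body ⇒ t or t
  Tree ⇒ Tail or Tree ⇒ Body or Tree ⇒ t or Tree ⇒ t or Tail ⇒ t or Body ⇒ t or t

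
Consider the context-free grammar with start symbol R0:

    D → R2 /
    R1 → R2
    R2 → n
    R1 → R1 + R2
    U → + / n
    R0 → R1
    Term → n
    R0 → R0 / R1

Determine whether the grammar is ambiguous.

Only R0, R1, R2 are reachable from R0; ignoring the rest: This is a standard precedence ladder (R0 over R1 over R2), with each level left-recursive on its own operator ('/' at R0, '+' at R1). That structure is LR(1), hence unambiguous.

Unambiguous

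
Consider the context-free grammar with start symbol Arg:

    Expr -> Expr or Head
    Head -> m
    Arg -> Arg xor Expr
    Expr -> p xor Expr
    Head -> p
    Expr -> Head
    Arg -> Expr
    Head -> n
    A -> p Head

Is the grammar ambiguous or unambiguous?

Ambiguous

Witness: p xor m

Derivation 1: Arg ⇒ Arg xor Expr ⇒ Expr xor Expr ⇒ Head xor Expr ⇒ p xor Expr ⇒ p xor Head ⇒ p xor m
Derivation 2: Arg ⇒ Expr ⇒ p xor Expr ⇒ p xor Head ⇒ p xor m

Two distinct leftmost derivations for the same string.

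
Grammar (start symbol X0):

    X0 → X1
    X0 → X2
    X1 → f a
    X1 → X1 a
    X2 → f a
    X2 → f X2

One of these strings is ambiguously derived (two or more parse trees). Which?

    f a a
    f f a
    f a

f a a: 1 tree
f f a: 1 tree
f a: 2 trees

f a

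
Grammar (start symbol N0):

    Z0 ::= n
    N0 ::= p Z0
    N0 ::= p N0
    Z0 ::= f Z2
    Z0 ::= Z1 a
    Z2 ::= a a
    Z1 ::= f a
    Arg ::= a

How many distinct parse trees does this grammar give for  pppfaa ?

Parse trees for pppfaa:
  [N0 p [N0 p [N0 p [Z0 f [Z2 a a]]]]]
  [N0 p [N0 p [N0 p [Z0 [Z1 f a] a]]]]

2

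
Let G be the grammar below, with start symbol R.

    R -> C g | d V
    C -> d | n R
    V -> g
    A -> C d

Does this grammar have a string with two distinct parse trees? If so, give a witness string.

Witness: d g

Derivation 1: R ⇒ C g ⇒ d g
Derivation 2: R ⇒ d V ⇒ d g

Two distinct leftmost derivations for the same string.

Ambiguous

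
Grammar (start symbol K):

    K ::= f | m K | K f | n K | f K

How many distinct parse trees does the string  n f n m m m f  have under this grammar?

1

Parse trees for n f n m m m f:
  [K n [K f [K n [K m [K m [K m [K f]]]]]]]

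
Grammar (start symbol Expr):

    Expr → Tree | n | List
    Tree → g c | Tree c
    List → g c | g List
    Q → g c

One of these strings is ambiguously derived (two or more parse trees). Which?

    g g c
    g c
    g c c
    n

g g c: 1 tree
g c: 2 trees
g c c: 1 tree
n: 1 tree

g c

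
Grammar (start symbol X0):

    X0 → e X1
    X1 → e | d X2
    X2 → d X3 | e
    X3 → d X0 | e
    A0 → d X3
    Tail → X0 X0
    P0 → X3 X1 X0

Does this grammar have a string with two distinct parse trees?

Only X0, X1, X2, X3 are reachable from X0; ignoring the rest: The reachable rules are right-linear with at most one rule per (nonterminal, next-terminal) pair. Each input token forces the next rule, so parsing is deterministic.

Unambiguous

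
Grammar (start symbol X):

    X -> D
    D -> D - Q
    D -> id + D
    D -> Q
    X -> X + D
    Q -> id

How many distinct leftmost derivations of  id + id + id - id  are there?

Parse trees for id + id + id - id:
  [X [D [D id + [D id + [D [Q id]]]] - [Q id]]]
  [X [D id + [D [D id + [D [Q id]]] - [Q id]]]]
  [X [D id + [D id + [D [D [Q id]] - [Q id]]]]]
  [X [X [D [Q id]]] + [D [D id + [D [Q id]]] - [Q id]]]
  [X [X [D [Q id]]] + [D id + [D [D [Q id]] - [Q id]]]]
  [X [X [D id + [D [Q id]]]] + [D [D [Q id]] - [Q id]]]
  [X [X [X [D [Q id]]] + [D [Q id]]] + [D [D [Q id]] - [Q id]]]

7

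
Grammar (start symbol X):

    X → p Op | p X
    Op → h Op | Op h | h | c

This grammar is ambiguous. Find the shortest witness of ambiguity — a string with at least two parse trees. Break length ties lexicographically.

length 2: no string has ≥2 trees
length 3: p h h has 2 parse trees

Two derivations of p h h:
  X ⇒ p Op ⇒ p h Op ⇒ p h h
  X ⇒ p Op ⇒ p Op h ⇒ p h h

p h h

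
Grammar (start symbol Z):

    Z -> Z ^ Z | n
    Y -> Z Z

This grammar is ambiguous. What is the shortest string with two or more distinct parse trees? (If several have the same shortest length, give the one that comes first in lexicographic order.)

n ^ n ^ n

length 1: no string has ≥2 trees
length 3: no string has ≥2 trees
length 5: n ^ n ^ n has 2 parse trees

Two derivations of n ^ n ^ n:
  Z ⇒ Z ^ Z ⇒ Z ^ Z ^ Z ⇒ n ^ Z ^ Z ⇒ n ^ n ^ Z ⇒ n ^ n ^ n
  Z ⇒ Z ^ Z ⇒ n ^ Z ⇒ n ^ Z ^ Z ⇒ n ^ n ^ Z ⇒ n ^ n ^ n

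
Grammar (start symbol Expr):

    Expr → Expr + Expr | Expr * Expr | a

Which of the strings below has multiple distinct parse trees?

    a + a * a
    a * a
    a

a + a * a: 2 trees
a * a: 1 tree
a: 1 tree

a + a * a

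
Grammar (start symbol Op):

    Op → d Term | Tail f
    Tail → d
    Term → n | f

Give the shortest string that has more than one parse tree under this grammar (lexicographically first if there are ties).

d f

length 2: d f has 2 parse trees

Two derivations of d f:
  Op ⇒ d Term ⇒ d f
  Op ⇒ Tail f ⇒ d f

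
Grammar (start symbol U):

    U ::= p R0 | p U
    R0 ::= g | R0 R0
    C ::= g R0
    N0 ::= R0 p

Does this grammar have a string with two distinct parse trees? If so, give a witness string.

Ambiguous

Witness: p g g g

Derivation 1: U ⇒ p R0 ⇒ p R0 R0 ⇒ p g R0 ⇒ p g R0 R0 ⇒ p g g R0 ⇒ p g g g
Derivation 2: U ⇒ p R0 ⇒ p R0 R0 ⇒ p R0 R0 R0 ⇒ p g R0 R0 ⇒ p g g R0 ⇒ p g g g

Two distinct leftmost derivations for the same string.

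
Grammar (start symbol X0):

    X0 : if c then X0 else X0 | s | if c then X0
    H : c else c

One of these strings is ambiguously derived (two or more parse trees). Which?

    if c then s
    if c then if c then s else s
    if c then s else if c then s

if c then if c then s else s

if c then s: 1 tree
if c then if c then s else s: 2 trees
if c then s else if c then s: 1 tree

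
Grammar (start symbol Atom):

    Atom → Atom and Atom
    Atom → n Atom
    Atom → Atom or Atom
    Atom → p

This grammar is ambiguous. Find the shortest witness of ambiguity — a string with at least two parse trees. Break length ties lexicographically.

n p and p

length 1: no string has ≥2 trees
length 2: no string has ≥2 trees
length 3: no string has ≥2 trees
length 4: n p and p has 2 parse trees

Two derivations of n p and p:
  Atom ⇒ Atom and Atom ⇒ n Atom and Atom ⇒ n p and Atom ⇒ n p and p
  Atom ⇒ n Atom ⇒ n Atom and Atom ⇒ n p and Atom ⇒ n p and p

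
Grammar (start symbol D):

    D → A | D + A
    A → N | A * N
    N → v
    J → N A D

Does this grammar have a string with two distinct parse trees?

Unambiguous

(J is unreachable from D, so its rules don't affect L(D).) The grammar is stratified — D handles '+' (left-recursive), A handles '*', N atoms. Each operator has a fixed associativity and precedence level, so every string has one parse.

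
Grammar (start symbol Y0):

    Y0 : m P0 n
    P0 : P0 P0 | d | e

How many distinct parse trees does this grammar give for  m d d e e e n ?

14

Parse trees for m d d e e e n (showing first 6 of 14):
  [Y0 m [P0 [P0 d] [P0 [P0 d] [P0 [P0 e] [P0 [P0 e] [P0 e]]]]] n]
  [Y0 m [P0 [P0 d] [P0 [P0 d] [P0 [P0 [P0 e] [P0 e]] [P0 e]]]] n]
  [Y0 m [P0 [P0 d] [P0 [P0 [P0 d] [P0 e]] [P0 [P0 e] [P0 e]]]] n]
  [Y0 m [P0 [P0 d] [P0 [P0 [P0 d] [P0 [P0 e] [P0 e]]] [P0 e]]] n]
  [Y0 m [P0 [P0 d] [P0 [P0 [P0 [P0 d] [P0 e]] [P0 e]] [P0 e]]] n]
  [Y0 m [P0 [P0 [P0 d] [P0 d]] [P0 [P0 e] [P0 [P0 e] [P0 e]]]] n]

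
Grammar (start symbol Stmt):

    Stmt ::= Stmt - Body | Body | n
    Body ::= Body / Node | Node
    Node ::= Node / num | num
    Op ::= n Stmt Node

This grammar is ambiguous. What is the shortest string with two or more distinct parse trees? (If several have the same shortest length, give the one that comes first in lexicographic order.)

num / num

length 1: no string has ≥2 trees
length 3: num / num has 2 parse trees

Two derivations of num / num:
  Stmt ⇒ Body ⇒ Body / Node ⇒ Node / Node ⇒ num / Node ⇒ num / num
  Stmt ⇒ Body ⇒ Node ⇒ Node / num ⇒ num / num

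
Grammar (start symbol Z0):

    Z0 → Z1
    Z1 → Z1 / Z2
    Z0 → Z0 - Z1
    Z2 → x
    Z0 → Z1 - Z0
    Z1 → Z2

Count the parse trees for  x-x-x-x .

8

Parse trees for x-x-x-x:
  [Z0 [Z0 [Z0 [Z0 [Z1 [Z2 x]]] - [Z1 [Z2 x]]] - [Z1 [Z2 x]]] - [Z1 [Z2 x]]]
  [Z0 [Z0 [Z0 [Z1 [Z2 x]] - [Z0 [Z1 [Z2 x]]]] - [Z1 [Z2 x]]] - [Z1 [Z2 x]]]
  [Z0 [Z0 [Z1 [Z2 x]] - [Z0 [Z0 [Z1 [Z2 x]]] - [Z1 [Z2 x]]]] - [Z1 [Z2 x]]]
  [Z0 [Z0 [Z1 [Z2 x]] - [Z0 [Z1 [Z2 x]] - [Z0 [Z1 [Z2 x]]]]] - [Z1 [Z2 x]]]
  [Z0 [Z1 [Z2 x]] - [Z0 [Z0 [Z0 [Z1 [Z2 x]]] - [Z1 [Z2 x]]] - [Z1 [Z2 x]]]]
  [Z0 [Z1 [Z2 x]] - [Z0 [Z0 [Z1 [Z2 x]] - [Z0 [Z1 [Z2 x]]]] - [Z1 [Z2 x]]]]
  [Z0 [Z1 [Z2 x]] - [Z0 [Z1 [Z2 x]] - [Z0 [Z0 [Z1 [Z2 x]]] - [Z1 [Z2 x]]]]]
  [Z0 [Z1 [Z2 x]] - [Z0 [Z1 [Z2 x]] - [Z0 [Z1 [Z2 x]] - [Z0 [Z1 [Z2 x]]]]]]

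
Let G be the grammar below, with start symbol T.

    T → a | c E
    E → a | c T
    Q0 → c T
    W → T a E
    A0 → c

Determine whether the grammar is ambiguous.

Unambiguous

(Q0, W, A0 are unreachable from T, so their rules don't affect L(T).) Each reachable nonterminal has at most one production per leading terminal, and all productions are right-linear; the derivation is determined token-by-token.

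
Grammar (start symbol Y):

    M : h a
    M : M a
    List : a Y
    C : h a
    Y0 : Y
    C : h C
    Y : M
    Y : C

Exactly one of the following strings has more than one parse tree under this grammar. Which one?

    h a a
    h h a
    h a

h a a: 1 tree
h h a: 1 tree
h a: 2 trees

h a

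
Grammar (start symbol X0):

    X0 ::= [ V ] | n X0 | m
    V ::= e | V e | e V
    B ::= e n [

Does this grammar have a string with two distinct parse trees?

Witness: [ e e ]

Derivation 1: X0 ⇒ [ V ] ⇒ [ V e ] ⇒ [ e e ]
Derivation 2: X0 ⇒ [ V ] ⇒ [ e V ] ⇒ [ e e ]

Two distinct leftmost derivations for the same string.

Ambiguous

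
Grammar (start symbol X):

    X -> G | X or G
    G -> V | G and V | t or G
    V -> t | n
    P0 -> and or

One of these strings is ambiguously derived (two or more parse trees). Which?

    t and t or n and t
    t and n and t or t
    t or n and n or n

t and t or n and t: 1 tree
t and n and t or t: 1 tree
t or n and n or n: 3 trees

t or n and n or n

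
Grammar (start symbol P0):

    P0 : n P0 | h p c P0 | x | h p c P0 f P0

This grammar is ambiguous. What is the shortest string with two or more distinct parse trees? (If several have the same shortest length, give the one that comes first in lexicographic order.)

h p c h p c x f x

length 1: no string has ≥2 trees
length 2: no string has ≥2 trees
length 3: no string has ≥2 trees
length 4: no string has ≥2 trees
length 5: no string has ≥2 trees
length 6: no string has ≥2 trees
length 7: no string has ≥2 trees
length 8: no string has ≥2 trees
length 9: h p c h p c x f x has 2 parse trees

Two derivations of h p c h p c x f x:
  P0 ⇒ h p c P0 ⇒ h p c h p c P0 f P0 ⇒ h p c h p c x f P0 ⇒ h p c h p c x f x
  P0 ⇒ h p c P0 f P0 ⇒ h p c h p c P0 f P0 ⇒ h p c h p c x f P0 ⇒ h p c h p c x f x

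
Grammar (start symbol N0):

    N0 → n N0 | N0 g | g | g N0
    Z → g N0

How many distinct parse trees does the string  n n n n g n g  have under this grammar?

1

Parse trees for n n n n g n g:
  [N0 n [N0 n [N0 n [N0 n [N0 g [N0 n [N0 g]]]]]]]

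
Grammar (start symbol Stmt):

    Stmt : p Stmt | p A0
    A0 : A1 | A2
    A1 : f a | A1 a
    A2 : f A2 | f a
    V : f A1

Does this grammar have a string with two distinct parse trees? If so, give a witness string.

Witness: p f a

Derivation 1: Stmt ⇒ p A0 ⇒ p A1 ⇒ p f a
Derivation 2: Stmt ⇒ p A0 ⇒ p A2 ⇒ p f a

Two distinct leftmost derivations for the same string.

Ambiguous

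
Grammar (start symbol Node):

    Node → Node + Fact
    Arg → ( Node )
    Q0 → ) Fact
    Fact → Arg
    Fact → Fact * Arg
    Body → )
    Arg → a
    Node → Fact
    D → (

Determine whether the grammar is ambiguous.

Only Node, Fact, Arg are reachable from Node; ignoring the rest: This is a standard precedence ladder (Node over Fact over Arg), with each level left-recursive on its own operator ('+' at Node, '*' at Fact). That structure is LR(1), hence unambiguous.

Unambiguous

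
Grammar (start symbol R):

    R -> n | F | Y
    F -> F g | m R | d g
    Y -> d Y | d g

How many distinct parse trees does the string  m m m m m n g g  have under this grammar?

15

Parse trees for m m m m m n g g (showing first 6 of 15):
  [R [F [F [F m [R [F m [R [F m [R [F m [R [F m [R n]]]]]]]]]] g] g]]
  [R [F [F m [R [F [F m [R [F m [R [F m [R [F m [R n]]]]]]]] g]]] g]]
  [R [F [F m [R [F m [R [F [F m [R [F m [R [F m [R n]]]]]] g]]]]] g]]
  [R [F [F m [R [F m [R [F m [R [F [F m [R [F m [R n]]]] g]]]]]]] g]]
  [R [F [F m [R [F m [R [F m [R [F m [R [F [F m [R n]] g]]]]]]]]] g]]
  [R [F m [R [F [F [F m [R [F m [R [F m [R [F m [R n]]]]]]]] g] g]]]]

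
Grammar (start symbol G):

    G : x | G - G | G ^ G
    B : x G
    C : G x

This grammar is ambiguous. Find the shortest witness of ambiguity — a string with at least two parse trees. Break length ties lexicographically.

x - x - x

length 1: no string has ≥2 trees
length 3: no string has ≥2 trees
length 5: x - x - x has 2 parse trees

Two derivations of x - x - x:
  G ⇒ G - G ⇒ x - G ⇒ x - G - G ⇒ x - x - G ⇒ x - x - x
  G ⇒ G - G ⇒ G - G - G ⇒ x - G - G ⇒ x - x - G ⇒ x - x - x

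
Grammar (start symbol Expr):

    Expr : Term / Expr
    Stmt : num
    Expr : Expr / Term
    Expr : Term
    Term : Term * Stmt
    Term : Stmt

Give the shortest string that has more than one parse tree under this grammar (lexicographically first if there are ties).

num / num

length 1: no string has ≥2 trees
length 3: num / num has 2 parse trees

Two derivations of num / num:
  Expr ⇒ Term / Expr ⇒ Stmt / Expr ⇒ num / Expr ⇒ num / Term ⇒ num / Stmt ⇒ num / num
  Expr ⇒ Expr / Term ⇒ Term / Term ⇒ Stmt / Term ⇒ num / Term ⇒ num / Stmt ⇒ num / num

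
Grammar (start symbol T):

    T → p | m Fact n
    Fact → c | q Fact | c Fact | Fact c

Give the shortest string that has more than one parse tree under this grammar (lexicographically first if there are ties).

m c c n

length 1: no string has ≥2 trees
length 3: no string has ≥2 trees
length 4: m c c n has 2 parse trees

Two derivations of m c c n:
  T ⇒ m Fact n ⇒ m c Fact n ⇒ m c c n
  T ⇒ m Fact n ⇒ m Fact c n ⇒ m c c n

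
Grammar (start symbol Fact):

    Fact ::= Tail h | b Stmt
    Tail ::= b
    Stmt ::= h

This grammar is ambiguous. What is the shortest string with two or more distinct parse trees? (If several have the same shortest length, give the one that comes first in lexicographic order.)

length 2: b h has 2 parse trees

Two derivations of b h:
  Fact ⇒ Tail h ⇒ b h
  Fact ⇒ b Stmt ⇒ b h

b h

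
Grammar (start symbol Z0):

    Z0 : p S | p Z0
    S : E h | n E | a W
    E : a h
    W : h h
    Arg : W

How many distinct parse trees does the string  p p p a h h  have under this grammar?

Parse trees for p p p a h h:
  [Z0 p [Z0 p [Z0 p [S [E a h] h]]]]
  [Z0 p [Z0 p [Z0 p [S a [W h h]]]]]

2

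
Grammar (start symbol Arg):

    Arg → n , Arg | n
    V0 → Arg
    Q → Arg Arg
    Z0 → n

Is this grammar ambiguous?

Only Arg is reachable from Arg; ignoring the rest: The reachable grammar is A → atom sep A | atom. Each atom is followed by either the separator (recurse) or end-of-string (stop) — no choice point.

Unambiguous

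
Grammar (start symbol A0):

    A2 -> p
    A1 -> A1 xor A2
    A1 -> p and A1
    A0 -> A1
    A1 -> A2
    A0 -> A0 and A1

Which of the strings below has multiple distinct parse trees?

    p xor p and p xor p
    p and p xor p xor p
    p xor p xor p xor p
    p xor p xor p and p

p and p xor p xor p

p xor p and p xor p: 1 tree
p and p xor p xor p: 4 trees
p xor p xor p xor p: 1 tree
p xor p xor p and p: 1 tree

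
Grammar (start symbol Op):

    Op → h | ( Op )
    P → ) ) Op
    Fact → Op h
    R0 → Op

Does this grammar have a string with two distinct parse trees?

Unambiguous

Only Op is reachable from Op; ignoring the rest: Each string is a nest of matched brackets around a single atom. An opening bracket forces the recursive rule; an atom forces the base rule.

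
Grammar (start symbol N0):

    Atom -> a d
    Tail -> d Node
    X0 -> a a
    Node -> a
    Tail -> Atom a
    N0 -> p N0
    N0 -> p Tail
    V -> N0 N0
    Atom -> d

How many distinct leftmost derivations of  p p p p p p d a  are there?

2

Parse trees for p p p p p p d a:
  [N0 p [N0 p [N0 p [N0 p [N0 p [N0 p [Tail d [Node a]]]]]]]]
  [N0 p [N0 p [N0 p [N0 p [N0 p [N0 p [Tail [Atom d] a]]]]]]]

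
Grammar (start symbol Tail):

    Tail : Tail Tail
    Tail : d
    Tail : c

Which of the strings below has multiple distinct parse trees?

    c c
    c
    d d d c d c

d d d c d c

c c: 1 tree
c: 1 tree
d d d c d c: 42 trees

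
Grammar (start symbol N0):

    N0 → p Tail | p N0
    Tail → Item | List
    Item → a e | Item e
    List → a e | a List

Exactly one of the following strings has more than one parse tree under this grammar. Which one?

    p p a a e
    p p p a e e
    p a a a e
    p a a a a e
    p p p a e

p p a a e: 1 tree
p p p a e e: 1 tree
p a a a e: 1 tree
p a a a a e: 1 tree
p p p a e: 2 trees

p p p a e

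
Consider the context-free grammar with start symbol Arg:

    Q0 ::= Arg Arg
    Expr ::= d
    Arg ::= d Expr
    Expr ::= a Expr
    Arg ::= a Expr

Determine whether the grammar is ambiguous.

Unambiguous

Only Arg, Expr are reachable from Arg; ignoring the rest: The reachable rules are right-linear with at most one rule per (nonterminal, next-terminal) pair. Each input token forces the next rule, so parsing is deterministic.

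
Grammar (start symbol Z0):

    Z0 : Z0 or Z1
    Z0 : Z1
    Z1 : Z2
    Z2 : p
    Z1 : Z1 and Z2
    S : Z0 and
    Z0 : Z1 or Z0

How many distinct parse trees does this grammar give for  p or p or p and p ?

Parse trees for p or p or p and p:
  [Z0 [Z0 [Z0 [Z1 [Z2 p]]] or [Z1 [Z2 p]]] or [Z1 [Z1 [Z2 p]] and [Z2 p]]]
  [Z0 [Z0 [Z1 [Z2 p]] or [Z0 [Z1 [Z2 p]]]] or [Z1 [Z1 [Z2 p]] and [Z2 p]]]
  [Z0 [Z1 [Z2 p]] or [Z0 [Z0 [Z1 [Z2 p]]] or [Z1 [Z1 [Z2 p]] and [Z2 p]]]]
  [Z0 [Z1 [Z2 p]] or [Z0 [Z1 [Z2 p]] or [Z0 [Z1 [Z1 [Z2 p]] and [Z2 p]]]]]

4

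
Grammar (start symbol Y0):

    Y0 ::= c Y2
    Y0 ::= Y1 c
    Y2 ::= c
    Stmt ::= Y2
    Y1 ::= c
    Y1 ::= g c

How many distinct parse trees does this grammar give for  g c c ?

Parse trees for g c c:
  [Y0 [Y1 g c] c]

1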